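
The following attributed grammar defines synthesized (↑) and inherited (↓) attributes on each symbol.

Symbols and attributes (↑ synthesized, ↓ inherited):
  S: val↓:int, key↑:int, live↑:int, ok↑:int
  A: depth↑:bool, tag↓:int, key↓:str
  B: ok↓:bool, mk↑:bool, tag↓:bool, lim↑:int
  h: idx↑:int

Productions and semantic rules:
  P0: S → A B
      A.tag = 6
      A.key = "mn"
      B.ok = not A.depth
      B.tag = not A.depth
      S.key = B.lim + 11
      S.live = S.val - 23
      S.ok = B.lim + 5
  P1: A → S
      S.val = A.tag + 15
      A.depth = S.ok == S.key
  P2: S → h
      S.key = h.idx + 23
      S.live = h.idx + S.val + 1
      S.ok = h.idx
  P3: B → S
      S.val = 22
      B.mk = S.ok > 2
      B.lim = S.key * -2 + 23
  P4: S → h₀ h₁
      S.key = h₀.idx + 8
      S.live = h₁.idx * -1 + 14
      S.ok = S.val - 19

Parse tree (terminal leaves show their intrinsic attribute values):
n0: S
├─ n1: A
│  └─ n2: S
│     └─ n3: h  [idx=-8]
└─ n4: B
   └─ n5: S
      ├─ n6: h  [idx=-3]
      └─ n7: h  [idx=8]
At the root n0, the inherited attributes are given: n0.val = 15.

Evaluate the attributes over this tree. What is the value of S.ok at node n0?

1. n0.val = 15  [given at root]
2. n1.tag = 6  [6]
3. n1.key = "mn"  ["mn"]
4. n2.val = 21  [A.tag + 15]
5. n3.idx = -8  [terminal]
6. n2.key = 15  [h.idx + 23]
7. n2.live = 14  [h.idx + S.val + 1]
8. n2.ok = -8  [h.idx]
9. n1.depth = false  [S.ok == S.key]
10. n4.ok = true  [not A.depth]
11. n4.tag = true  [not A.depth]
12. n5.val = 22  [22]
13. n6.idx = -3  [terminal]
14. n7.idx = 8  [terminal]
15. n5.key = 5  [h₀.idx + 8]
16. n5.live = 6  [h₁.idx * -1 + 14]
17. n5.ok = 3  [S.val - 19]
18. n4.mk = true  [S.ok > 2]
19. n4.lim = 13  [S.key * -2 + 23]
20. n0.key = 24  [B.lim + 11]
21. n0.live = -8  [S.val - 23]
22. n0.ok = 18  [B.lim + 5]

18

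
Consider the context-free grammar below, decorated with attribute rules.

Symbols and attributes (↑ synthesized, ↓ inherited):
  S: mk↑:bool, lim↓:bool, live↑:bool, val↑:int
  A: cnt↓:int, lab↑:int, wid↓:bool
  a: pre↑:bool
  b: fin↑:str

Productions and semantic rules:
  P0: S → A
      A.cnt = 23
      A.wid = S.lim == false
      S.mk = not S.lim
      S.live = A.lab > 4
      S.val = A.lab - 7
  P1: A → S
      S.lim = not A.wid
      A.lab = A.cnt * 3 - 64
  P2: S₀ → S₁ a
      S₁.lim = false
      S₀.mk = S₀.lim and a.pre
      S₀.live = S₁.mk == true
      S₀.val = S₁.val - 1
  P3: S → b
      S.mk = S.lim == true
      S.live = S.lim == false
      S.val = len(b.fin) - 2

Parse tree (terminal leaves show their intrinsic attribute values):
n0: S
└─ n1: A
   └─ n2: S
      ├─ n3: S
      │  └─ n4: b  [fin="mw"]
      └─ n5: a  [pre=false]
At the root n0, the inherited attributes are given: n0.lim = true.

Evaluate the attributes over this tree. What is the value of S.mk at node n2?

1. n0.lim = true  [given at root]
2. n1.cnt = 23  [23]
3. n1.wid = false  [S.lim == false]
4. n2.lim = true  [not A.wid]
5. n3.lim = false  [false]
6. n4.fin = "mw"  [terminal]
7. n3.mk = false  [S.lim == true]
8. n3.live = true  [S.lim == false]
9. n3.val = 0  [len(b.fin) - 2]
10. n5.pre = false  [terminal]
11. n2.mk = false  [S₀.lim and a.pre]
12. n2.live = false  [S₁.mk == true]
13. n2.val = -1  [S₁.val - 1]
14. n1.lab = 5  [A.cnt * 3 - 64]
15. n0.mk = false  [not S.lim]
16. n0.live = true  [A.lab > 4]
17. n0.val = -2  [A.lab - 7]

false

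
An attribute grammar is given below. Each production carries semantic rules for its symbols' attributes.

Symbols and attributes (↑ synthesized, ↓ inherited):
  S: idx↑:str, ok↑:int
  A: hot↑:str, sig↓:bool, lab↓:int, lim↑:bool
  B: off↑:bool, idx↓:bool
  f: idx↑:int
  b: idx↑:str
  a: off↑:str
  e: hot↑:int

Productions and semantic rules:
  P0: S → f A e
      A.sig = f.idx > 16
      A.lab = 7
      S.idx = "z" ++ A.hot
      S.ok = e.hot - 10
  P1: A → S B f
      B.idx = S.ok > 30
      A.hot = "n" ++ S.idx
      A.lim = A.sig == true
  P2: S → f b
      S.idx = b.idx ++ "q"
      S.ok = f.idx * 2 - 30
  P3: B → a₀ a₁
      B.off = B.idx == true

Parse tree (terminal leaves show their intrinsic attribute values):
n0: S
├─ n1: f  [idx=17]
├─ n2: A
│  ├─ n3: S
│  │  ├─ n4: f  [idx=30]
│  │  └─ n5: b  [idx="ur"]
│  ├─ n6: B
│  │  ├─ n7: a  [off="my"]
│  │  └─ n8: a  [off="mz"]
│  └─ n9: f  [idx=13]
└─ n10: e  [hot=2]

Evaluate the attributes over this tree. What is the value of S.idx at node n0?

1. n1.idx = 17  [terminal]
2. n2.sig = true  [f.idx > 16]
3. n2.lab = 7  [7]
4. n4.idx = 30  [terminal]
5. n5.idx = "ur"  [terminal]
6. n3.idx = "urq"  [b.idx ++ "q"]
7. n3.ok = 30  [f.idx * 2 - 30]
8. n6.idx = false  [S.ok > 30]
9. n7.off = "my"  [terminal]
10. n8.off = "mz"  [terminal]
11. n6.off = false  [B.idx == true]
12. n9.idx = 13  [terminal]
13. n2.hot = "nurq"  ["n" ++ S.idx]
14. n2.lim = true  [A.sig == true]
15. n10.hot = 2  [terminal]
16. n0.idx = "znurq"  ["z" ++ A.hot]
17. n0.ok = -8  [e.hot - 10]

"znurq"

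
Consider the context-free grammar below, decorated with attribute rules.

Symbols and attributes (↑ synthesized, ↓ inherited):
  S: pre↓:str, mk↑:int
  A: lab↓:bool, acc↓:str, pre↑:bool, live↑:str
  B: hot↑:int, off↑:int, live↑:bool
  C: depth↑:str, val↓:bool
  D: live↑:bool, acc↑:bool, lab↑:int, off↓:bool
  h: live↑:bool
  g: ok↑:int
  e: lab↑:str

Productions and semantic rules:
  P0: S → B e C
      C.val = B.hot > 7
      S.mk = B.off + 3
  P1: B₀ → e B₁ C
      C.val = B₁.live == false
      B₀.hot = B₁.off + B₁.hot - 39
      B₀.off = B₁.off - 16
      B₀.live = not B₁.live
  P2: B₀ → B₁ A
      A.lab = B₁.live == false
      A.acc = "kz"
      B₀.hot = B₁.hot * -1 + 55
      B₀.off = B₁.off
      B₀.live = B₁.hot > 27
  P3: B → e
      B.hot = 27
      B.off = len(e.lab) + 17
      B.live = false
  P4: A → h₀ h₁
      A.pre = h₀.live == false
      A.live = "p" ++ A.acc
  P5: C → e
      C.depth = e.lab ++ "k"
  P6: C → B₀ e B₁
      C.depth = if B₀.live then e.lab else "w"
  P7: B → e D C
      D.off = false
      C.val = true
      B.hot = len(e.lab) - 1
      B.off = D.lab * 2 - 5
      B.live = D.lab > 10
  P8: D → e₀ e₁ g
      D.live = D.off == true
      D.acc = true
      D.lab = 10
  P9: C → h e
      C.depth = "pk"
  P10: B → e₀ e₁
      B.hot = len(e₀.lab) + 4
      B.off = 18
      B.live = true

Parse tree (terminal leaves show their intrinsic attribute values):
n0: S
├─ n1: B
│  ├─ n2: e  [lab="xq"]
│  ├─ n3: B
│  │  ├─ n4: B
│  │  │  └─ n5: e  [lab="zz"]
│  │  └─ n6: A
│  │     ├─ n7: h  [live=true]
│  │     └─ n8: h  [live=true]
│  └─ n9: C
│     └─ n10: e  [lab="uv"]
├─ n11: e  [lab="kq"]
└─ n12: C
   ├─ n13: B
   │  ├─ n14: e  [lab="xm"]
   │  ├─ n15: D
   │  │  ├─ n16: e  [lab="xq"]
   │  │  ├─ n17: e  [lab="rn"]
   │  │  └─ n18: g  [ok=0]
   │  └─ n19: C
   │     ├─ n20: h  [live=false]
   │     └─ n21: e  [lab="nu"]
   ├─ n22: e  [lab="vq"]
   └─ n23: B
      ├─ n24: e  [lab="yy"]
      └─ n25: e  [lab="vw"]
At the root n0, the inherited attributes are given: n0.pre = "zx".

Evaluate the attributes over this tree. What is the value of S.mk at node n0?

6

1. n0.pre = "zx"  [given at root]
2. n2.lab = "xq"  [terminal]
3. n5.lab = "zz"  [terminal]
4. n4.hot = 27  [27]
5. n4.off = 19  [len(e.lab) + 17]
6. n4.live = false  [false]
7. n6.lab = true  [B₁.live == false]
8. n6.acc = "kz"  ["kz"]
9. n7.live = true  [terminal]
10. n8.live = true  [terminal]
11. n6.pre = false  [h₀.live == false]
12. n6.live = "pkz"  ["p" ++ A.acc]
13. n3.hot = 28  [B₁.hot * -1 + 55]
14. n3.off = 19  [B₁.off]
15. n3.live = false  [B₁.hot > 27]
16. n9.val = true  [B₁.live == false]
17. n10.lab = "uv"  [terminal]
18. n9.depth = "uvk"  [e.lab ++ "k"]
19. n1.hot = 8  [B₁.off + B₁.hot - 39]
20. n1.off = 3  [B₁.off - 16]
21. n1.live = true  [not B₁.live]
22. n11.lab = "kq"  [terminal]
23. n12.val = true  [B.hot > 7]
24. n14.lab = "xm"  [terminal]
25. n15.off = false  [false]
26. n16.lab = "xq"  [terminal]
27. n17.lab = "rn"  [terminal]
28. n18.ok = 0  [terminal]
29. n15.live = false  [D.off == true]
30. n15.acc = true  [true]
31. n15.lab = 10  [10]
32. n19.val = true  [true]
33. n20.live = false  [terminal]
34. n21.lab = "nu"  [terminal]
35. n19.depth = "pk"  ["pk"]
36. n13.hot = 1  [len(e.lab) - 1]
37. n13.off = 15  [D.lab * 2 - 5]
38. n13.live = false  [D.lab > 10]
39. n22.lab = "vq"  [terminal]
40. n24.lab = "yy"  [terminal]
41. n25.lab = "vw"  [terminal]
42. n23.hot = 6  [len(e₀.lab) + 4]
43. n23.off = 18  [18]
44. n23.live = true  [true]
45. n12.depth = "w"  [if B₀.live then e.lab else "w"]
46. n0.mk = 6  [B.off + 3]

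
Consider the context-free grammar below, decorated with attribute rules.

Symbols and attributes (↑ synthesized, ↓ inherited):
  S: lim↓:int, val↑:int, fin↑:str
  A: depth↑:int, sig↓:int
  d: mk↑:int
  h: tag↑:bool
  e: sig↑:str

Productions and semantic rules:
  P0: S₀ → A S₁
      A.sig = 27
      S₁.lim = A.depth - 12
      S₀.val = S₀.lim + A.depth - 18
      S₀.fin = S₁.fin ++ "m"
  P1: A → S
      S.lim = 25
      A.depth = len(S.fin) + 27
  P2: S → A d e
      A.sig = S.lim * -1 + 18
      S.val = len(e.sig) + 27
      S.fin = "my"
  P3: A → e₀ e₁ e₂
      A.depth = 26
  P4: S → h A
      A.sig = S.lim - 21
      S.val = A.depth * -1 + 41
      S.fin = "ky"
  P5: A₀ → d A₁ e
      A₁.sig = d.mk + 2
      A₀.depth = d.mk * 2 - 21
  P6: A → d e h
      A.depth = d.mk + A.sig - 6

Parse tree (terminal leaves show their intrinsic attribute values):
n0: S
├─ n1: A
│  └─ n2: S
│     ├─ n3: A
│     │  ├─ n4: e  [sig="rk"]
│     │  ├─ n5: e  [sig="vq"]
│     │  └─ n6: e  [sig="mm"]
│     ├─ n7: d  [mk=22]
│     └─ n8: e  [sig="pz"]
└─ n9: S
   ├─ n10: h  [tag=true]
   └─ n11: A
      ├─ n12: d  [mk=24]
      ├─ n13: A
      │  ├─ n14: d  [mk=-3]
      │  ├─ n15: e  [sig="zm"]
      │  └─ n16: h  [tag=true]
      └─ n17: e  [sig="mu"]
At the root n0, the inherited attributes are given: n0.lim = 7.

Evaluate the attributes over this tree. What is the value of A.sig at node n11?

-4

1. n0.lim = 7  [given at root]
2. n1.sig = 27  [27]
3. n2.lim = 25  [25]
4. n3.sig = -7  [S.lim * -1 + 18]
5. n4.sig = "rk"  [terminal]
6. n5.sig = "vq"  [terminal]
7. n6.sig = "mm"  [terminal]
8. n3.depth = 26  [26]
9. n7.mk = 22  [terminal]
10. n8.sig = "pz"  [terminal]
11. n2.val = 29  [len(e.sig) + 27]
12. n2.fin = "my"  ["my"]
13. n1.depth = 29  [len(S.fin) + 27]
14. n9.lim = 17  [A.depth - 12]
15. n10.tag = true  [terminal]
16. n11.sig = -4  [S.lim - 21]
17. n12.mk = 24  [terminal]
18. n13.sig = 26  [d.mk + 2]
19. n14.mk = -3  [terminal]
20. n15.sig = "zm"  [terminal]
21. n16.tag = true  [terminal]
22. n13.depth = 17  [d.mk + A.sig - 6]
23. n17.sig = "mu"  [terminal]
24. n11.depth = 27  [d.mk * 2 - 21]
25. n9.val = 14  [A.depth * -1 + 41]
26. n9.fin = "ky"  ["ky"]
27. n0.val = 18  [S₀.lim + A.depth - 18]
28. n0.fin = "kym"  [S₁.fin ++ "m"]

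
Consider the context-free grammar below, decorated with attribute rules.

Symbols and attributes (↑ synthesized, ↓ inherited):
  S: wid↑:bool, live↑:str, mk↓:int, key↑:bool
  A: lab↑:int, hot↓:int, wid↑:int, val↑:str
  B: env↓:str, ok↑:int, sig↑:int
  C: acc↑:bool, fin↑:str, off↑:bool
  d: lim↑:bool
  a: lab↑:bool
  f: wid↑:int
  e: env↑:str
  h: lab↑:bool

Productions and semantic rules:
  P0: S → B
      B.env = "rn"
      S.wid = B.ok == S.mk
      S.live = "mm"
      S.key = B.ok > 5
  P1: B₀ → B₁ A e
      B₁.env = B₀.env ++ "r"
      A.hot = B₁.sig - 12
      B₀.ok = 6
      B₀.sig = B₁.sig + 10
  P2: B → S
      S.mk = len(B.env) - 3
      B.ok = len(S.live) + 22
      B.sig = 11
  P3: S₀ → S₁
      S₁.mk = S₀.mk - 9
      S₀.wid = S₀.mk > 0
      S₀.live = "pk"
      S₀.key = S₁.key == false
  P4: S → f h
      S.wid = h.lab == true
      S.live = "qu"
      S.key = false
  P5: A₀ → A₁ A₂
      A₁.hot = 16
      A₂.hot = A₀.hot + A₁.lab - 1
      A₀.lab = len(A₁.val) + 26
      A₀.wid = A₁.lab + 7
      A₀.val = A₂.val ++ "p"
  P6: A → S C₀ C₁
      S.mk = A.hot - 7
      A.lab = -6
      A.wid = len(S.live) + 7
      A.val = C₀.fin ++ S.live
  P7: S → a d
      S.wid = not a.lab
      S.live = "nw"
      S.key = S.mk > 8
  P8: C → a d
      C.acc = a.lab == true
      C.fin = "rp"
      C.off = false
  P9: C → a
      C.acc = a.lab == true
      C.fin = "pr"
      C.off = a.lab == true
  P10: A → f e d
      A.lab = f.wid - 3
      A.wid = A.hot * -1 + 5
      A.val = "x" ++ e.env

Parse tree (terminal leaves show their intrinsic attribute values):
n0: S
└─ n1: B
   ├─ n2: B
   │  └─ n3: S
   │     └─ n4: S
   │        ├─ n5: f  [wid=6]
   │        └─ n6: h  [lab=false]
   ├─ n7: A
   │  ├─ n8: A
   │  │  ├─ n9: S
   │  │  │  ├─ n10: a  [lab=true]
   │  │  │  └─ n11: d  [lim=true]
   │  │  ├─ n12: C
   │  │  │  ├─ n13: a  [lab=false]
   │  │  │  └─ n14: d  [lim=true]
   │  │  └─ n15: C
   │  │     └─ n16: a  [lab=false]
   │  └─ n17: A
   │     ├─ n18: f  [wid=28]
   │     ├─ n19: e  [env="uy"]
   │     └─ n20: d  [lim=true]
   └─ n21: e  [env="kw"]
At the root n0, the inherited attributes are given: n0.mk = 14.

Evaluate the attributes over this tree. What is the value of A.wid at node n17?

13

1. n0.mk = 14  [given at root]
2. n1.env = "rn"  ["rn"]
3. n2.env = "rnr"  [B₀.env ++ "r"]
4. n3.mk = 0  [len(B.env) - 3]
5. n4.mk = -9  [S₀.mk - 9]
6. n5.wid = 6  [terminal]
7. n6.lab = false  [terminal]
8. n4.wid = false  [h.lab == true]
9. n4.live = "qu"  ["qu"]
10. n4.key = false  [false]
11. n3.wid = false  [S₀.mk > 0]
12. n3.live = "pk"  ["pk"]
13. n3.key = true  [S₁.key == false]
14. n2.ok = 24  [len(S.live) + 22]
15. n2.sig = 11  [11]
16. n7.hot = -1  [B₁.sig - 12]
17. n8.hot = 16  [16]
18. n9.mk = 9  [A.hot - 7]
19. n10.lab = true  [terminal]
20. n11.lim = true  [terminal]
21. n9.wid = false  [not a.lab]
22. n9.live = "nw"  ["nw"]
23. n9.key = true  [S.mk > 8]
24. n13.lab = false  [terminal]
25. n14.lim = true  [terminal]
26. n12.acc = false  [a.lab == true]
27. n12.fin = "rp"  ["rp"]
28. n12.off = false  [false]
29. n16.lab = false  [terminal]
30. n15.acc = false  [a.lab == true]
31. n15.fin = "pr"  ["pr"]
32. n15.off = false  [a.lab == true]
33. n8.lab = -6  [-6]
34. n8.wid = 9  [len(S.live) + 7]
35. n8.val = "rpnw"  [C₀.fin ++ S.live]
36. n17.hot = -8  [A₀.hot + A₁.lab - 1]
37. n18.wid = 28  [terminal]
38. n19.env = "uy"  [terminal]
39. n20.lim = true  [terminal]
40. n17.lab = 25  [f.wid - 3]
41. n17.wid = 13  [A.hot * -1 + 5]
42. n17.val = "xuy"  ["x" ++ e.env]
43. n7.lab = 30  [len(A₁.val) + 26]
44. n7.wid = 1  [A₁.lab + 7]
45. n7.val = "xuyp"  [A₂.val ++ "p"]
46. n21.env = "kw"  [terminal]
47. n1.ok = 6  [6]
48. n1.sig = 21  [B₁.sig + 10]
49. n0.wid = false  [B.ok == S.mk]
50. n0.live = "mm"  ["mm"]
51. n0.key = true  [B.ok > 5]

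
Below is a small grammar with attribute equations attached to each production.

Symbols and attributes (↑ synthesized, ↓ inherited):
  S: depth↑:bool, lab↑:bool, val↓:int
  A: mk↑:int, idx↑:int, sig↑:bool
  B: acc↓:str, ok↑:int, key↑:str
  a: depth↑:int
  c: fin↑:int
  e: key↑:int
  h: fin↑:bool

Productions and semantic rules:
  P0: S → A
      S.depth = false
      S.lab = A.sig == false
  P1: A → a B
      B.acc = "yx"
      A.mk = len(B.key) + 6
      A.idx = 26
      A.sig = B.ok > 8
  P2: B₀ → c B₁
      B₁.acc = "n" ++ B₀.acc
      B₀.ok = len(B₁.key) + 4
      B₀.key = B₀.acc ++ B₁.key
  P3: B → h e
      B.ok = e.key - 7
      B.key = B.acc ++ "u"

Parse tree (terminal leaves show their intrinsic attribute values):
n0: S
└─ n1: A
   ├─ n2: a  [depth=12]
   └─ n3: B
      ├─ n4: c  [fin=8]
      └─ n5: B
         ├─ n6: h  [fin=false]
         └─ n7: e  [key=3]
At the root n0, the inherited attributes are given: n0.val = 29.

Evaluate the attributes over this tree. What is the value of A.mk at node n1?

1. n0.val = 29  [given at root]
2. n2.depth = 12  [terminal]
3. n3.acc = "yx"  ["yx"]
4. n4.fin = 8  [terminal]
5. n5.acc = "nyx"  ["n" ++ B₀.acc]
6. n6.fin = false  [terminal]
7. n7.key = 3  [terminal]
8. n5.ok = -4  [e.key - 7]
9. n5.key = "nyxu"  [B.acc ++ "u"]
10. n3.ok = 8  [len(B₁.key) + 4]
11. n3.key = "yxnyxu"  [B₀.acc ++ B₁.key]
12. n1.mk = 12  [len(B.key) + 6]
13. n1.idx = 26  [26]
14. n1.sig = false  [B.ok > 8]
15. n0.depth = false  [false]
16. n0.lab = true  [A.sig == false]

12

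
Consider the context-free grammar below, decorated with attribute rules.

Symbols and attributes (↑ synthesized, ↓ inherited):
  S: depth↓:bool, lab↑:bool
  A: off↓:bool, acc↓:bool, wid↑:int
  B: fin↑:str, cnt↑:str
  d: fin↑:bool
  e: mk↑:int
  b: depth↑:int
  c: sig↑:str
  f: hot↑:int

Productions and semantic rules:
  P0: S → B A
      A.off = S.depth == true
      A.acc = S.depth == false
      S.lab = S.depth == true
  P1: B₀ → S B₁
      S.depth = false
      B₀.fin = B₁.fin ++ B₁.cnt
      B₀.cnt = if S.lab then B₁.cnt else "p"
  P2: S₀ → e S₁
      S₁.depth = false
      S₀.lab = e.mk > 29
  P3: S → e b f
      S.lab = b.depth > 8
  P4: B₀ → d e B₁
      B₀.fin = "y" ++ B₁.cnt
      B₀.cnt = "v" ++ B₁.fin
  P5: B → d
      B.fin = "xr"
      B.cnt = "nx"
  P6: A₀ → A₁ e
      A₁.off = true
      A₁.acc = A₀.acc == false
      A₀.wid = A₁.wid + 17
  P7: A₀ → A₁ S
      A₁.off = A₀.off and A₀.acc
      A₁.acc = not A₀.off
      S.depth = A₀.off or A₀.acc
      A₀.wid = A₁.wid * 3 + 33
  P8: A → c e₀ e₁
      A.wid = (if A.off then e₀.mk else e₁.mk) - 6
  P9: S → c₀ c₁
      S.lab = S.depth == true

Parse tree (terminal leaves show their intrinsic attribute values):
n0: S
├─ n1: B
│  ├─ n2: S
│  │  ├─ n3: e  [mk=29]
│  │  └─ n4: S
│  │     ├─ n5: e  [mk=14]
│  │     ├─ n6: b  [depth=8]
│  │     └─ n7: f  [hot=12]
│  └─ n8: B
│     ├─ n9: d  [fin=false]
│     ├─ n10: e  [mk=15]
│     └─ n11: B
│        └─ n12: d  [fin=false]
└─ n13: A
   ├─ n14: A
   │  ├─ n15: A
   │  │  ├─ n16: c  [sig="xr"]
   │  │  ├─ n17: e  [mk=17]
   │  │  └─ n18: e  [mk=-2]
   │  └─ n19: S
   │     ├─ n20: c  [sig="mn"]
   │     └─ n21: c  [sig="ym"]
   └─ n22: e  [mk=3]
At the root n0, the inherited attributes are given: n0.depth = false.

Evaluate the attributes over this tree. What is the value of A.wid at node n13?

1. n0.depth = false  [given at root]
2. n2.depth = false  [false]
3. n3.mk = 29  [terminal]
4. n4.depth = false  [false]
5. n5.mk = 14  [terminal]
6. n6.depth = 8  [terminal]
7. n7.hot = 12  [terminal]
8. n4.lab = false  [b.depth > 8]
9. n2.lab = false  [e.mk > 29]
10. n9.fin = false  [terminal]
11. n10.mk = 15  [terminal]
12. n12.fin = false  [terminal]
13. n11.fin = "xr"  ["xr"]
14. n11.cnt = "nx"  ["nx"]
15. n8.fin = "ynx"  ["y" ++ B₁.cnt]
16. n8.cnt = "vxr"  ["v" ++ B₁.fin]
17. n1.fin = "ynxvxr"  [B₁.fin ++ B₁.cnt]
18. n1.cnt = "p"  [if S.lab then B₁.cnt else "p"]
19. n13.off = false  [S.depth == true]
20. n13.acc = true  [S.depth == false]
21. n14.off = true  [true]
22. n14.acc = false  [A₀.acc == false]
23. n15.off = false  [A₀.off and A₀.acc]
24. n15.acc = false  [not A₀.off]
25. n16.sig = "xr"  [terminal]
26. n17.mk = 17  [terminal]
27. n18.mk = -2  [terminal]
28. n15.wid = -8  [(if A.off then e₀.mk else e₁.mk) - 6]
29. n19.depth = true  [A₀.off or A₀.acc]
30. n20.sig = "mn"  [terminal]
31. n21.sig = "ym"  [terminal]
32. n19.lab = true  [S.depth == true]
33. n14.wid = 9  [A₁.wid * 3 + 33]
34. n22.mk = 3  [terminal]
35. n13.wid = 26  [A₁.wid + 17]
36. n0.lab = false  [S.depth == true]

26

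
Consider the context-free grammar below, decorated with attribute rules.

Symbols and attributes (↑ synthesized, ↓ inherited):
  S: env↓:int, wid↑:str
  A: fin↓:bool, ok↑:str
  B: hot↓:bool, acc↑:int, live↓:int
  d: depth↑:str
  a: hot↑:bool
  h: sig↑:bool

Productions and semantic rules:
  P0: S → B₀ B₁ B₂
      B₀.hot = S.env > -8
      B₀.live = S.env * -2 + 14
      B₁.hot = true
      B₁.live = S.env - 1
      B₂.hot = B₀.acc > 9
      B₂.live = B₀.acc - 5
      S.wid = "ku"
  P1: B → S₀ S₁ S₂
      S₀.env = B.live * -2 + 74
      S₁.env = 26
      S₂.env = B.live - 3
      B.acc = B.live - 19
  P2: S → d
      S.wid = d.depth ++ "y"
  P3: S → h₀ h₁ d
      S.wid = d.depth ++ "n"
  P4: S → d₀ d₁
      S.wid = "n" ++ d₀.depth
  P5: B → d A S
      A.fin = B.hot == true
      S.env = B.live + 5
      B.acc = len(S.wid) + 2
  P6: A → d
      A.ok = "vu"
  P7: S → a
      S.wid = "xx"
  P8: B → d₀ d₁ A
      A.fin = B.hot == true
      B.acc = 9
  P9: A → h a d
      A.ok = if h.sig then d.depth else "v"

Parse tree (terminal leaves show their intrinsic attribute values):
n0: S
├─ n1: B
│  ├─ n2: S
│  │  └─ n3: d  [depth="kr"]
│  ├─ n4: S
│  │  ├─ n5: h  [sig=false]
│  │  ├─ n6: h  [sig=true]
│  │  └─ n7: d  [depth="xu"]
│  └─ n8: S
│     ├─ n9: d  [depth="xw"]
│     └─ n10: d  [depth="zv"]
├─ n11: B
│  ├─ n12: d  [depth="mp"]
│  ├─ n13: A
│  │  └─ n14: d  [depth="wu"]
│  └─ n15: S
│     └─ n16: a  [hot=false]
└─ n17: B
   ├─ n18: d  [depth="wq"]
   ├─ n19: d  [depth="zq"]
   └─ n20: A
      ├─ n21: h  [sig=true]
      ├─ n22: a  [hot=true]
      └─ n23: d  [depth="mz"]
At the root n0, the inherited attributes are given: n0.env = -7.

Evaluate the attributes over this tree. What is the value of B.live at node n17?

1. n0.env = -7  [given at root]
2. n1.hot = true  [S.env > -8]
3. n1.live = 28  [S.env * -2 + 14]
4. n2.env = 18  [B.live * -2 + 74]
5. n3.depth = "kr"  [terminal]
6. n2.wid = "kry"  [d.depth ++ "y"]
7. n4.env = 26  [26]
8. n5.sig = false  [terminal]
9. n6.sig = true  [terminal]
10. n7.depth = "xu"  [terminal]
11. n4.wid = "xun"  [d.depth ++ "n"]
12. n8.env = 25  [B.live - 3]
13. n9.depth = "xw"  [terminal]
14. n10.depth = "zv"  [terminal]
15. n8.wid = "nxw"  ["n" ++ d₀.depth]
16. n1.acc = 9  [B.live - 19]
17. n11.hot = true  [true]
18. n11.live = -8  [S.env - 1]
19. n12.depth = "mp"  [terminal]
20. n13.fin = true  [B.hot == true]
21. n14.depth = "wu"  [terminal]
22. n13.ok = "vu"  ["vu"]
23. n15.env = -3  [B.live + 5]
24. n16.hot = false  [terminal]
25. n15.wid = "xx"  ["xx"]
26. n11.acc = 4  [len(S.wid) + 2]
27. n17.hot = false  [B₀.acc > 9]
28. n17.live = 4  [B₀.acc - 5]
29. n18.depth = "wq"  [terminal]
30. n19.depth = "zq"  [terminal]
31. n20.fin = false  [B.hot == true]
32. n21.sig = true  [terminal]
33. n22.hot = true  [terminal]
34. n23.depth = "mz"  [terminal]
35. n20.ok = "mz"  [if h.sig then d.depth else "v"]
36. n17.acc = 9  [9]
37. n0.wid = "ku"  ["ku"]

4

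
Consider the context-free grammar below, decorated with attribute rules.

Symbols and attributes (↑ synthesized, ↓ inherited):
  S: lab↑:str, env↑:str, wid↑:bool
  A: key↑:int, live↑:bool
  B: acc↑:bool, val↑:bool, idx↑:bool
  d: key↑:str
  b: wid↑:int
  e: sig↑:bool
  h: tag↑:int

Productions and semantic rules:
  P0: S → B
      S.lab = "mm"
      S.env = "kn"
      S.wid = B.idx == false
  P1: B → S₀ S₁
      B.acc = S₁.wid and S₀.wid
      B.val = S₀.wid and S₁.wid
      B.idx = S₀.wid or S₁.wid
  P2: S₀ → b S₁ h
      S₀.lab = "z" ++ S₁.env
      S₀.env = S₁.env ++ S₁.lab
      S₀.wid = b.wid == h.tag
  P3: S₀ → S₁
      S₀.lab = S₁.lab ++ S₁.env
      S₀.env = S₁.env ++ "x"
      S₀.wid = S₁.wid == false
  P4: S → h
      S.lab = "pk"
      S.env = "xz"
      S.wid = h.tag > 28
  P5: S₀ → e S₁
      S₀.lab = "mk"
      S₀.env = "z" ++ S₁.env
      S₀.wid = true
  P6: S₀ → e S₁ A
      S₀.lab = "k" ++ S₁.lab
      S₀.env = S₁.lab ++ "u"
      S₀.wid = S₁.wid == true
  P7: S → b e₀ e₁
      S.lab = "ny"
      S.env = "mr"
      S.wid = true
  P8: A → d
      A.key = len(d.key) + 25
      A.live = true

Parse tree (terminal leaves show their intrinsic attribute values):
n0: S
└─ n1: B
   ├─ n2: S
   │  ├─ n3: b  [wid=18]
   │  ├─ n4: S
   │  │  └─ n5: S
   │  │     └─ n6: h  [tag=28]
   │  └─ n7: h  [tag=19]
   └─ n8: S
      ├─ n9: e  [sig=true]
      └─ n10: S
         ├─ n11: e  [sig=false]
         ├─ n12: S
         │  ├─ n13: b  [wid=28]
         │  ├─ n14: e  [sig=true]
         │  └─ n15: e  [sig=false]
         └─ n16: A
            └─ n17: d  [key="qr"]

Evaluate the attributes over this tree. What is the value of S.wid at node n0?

1. n3.wid = 18  [terminal]
2. n6.tag = 28  [terminal]
3. n5.lab = "pk"  ["pk"]
4. n5.env = "xz"  ["xz"]
5. n5.wid = false  [h.tag > 28]
6. n4.lab = "pkxz"  [S₁.lab ++ S₁.env]
7. n4.env = "xzx"  [S₁.env ++ "x"]
8. n4.wid = true  [S₁.wid == false]
9. n7.tag = 19  [terminal]
10. n2.lab = "zxzx"  ["z" ++ S₁.env]
11. n2.env = "xzxpkxz"  [S₁.env ++ S₁.lab]
12. n2.wid = false  [b.wid == h.tag]
13. n9.sig = true  [terminal]
14. n11.sig = false  [terminal]
15. n13.wid = 28  [terminal]
16. n14.sig = true  [terminal]
17. n15.sig = false  [terminal]
18. n12.lab = "ny"  ["ny"]
19. n12.env = "mr"  ["mr"]
20. n12.wid = true  [true]
21. n17.key = "qr"  [terminal]
22. n16.key = 27  [len(d.key) + 25]
23. n16.live = true  [true]
24. n10.lab = "kny"  ["k" ++ S₁.lab]
25. n10.env = "nyu"  [S₁.lab ++ "u"]
26. n10.wid = true  [S₁.wid == true]
27. n8.lab = "mk"  ["mk"]
28. n8.env = "znyu"  ["z" ++ S₁.env]
29. n8.wid = true  [true]
30. n1.acc = false  [S₁.wid and S₀.wid]
31. n1.val = false  [S₀.wid and S₁.wid]
32. n1.idx = true  [S₀.wid or S₁.wid]
33. n0.lab = "mm"  ["mm"]
34. n0.env = "kn"  ["kn"]
35. n0.wid = false  [B.idx == false]

false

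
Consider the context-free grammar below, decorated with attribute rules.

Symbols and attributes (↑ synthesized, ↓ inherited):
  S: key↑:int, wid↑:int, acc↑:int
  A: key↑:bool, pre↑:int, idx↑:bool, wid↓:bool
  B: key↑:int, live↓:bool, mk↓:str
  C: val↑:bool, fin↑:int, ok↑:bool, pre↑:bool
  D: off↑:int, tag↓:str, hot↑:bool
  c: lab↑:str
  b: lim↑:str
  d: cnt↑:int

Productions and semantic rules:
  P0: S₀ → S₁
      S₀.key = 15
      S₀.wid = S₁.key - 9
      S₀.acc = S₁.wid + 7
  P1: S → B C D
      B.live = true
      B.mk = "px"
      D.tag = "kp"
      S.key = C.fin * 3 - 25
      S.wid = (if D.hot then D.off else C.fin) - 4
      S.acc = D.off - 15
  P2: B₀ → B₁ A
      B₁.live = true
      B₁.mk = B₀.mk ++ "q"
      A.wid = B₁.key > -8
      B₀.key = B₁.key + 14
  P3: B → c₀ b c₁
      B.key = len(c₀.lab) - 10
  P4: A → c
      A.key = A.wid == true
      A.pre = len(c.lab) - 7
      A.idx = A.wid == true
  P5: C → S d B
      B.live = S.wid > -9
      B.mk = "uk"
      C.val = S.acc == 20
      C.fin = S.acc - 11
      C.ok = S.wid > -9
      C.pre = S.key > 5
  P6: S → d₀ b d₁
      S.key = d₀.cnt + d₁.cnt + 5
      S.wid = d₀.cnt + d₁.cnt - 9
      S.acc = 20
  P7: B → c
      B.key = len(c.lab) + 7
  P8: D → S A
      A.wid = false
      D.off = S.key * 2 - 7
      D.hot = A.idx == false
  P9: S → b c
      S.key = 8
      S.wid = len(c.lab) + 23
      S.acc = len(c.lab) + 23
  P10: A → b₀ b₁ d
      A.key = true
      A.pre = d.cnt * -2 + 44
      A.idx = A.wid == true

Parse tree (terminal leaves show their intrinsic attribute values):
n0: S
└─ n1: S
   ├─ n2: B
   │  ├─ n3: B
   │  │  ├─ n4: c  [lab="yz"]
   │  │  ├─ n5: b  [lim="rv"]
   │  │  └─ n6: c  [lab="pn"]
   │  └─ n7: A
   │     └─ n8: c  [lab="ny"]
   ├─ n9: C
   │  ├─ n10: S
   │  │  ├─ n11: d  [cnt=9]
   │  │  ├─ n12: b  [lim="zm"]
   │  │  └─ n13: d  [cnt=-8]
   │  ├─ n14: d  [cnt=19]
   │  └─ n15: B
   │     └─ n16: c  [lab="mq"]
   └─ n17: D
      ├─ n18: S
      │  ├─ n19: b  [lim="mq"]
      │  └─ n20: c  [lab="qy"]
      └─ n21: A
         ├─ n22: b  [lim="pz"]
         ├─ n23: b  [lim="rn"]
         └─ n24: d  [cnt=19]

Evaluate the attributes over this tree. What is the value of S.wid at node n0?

1. n2.live = true  [true]
2. n2.mk = "px"  ["px"]
3. n3.live = true  [true]
4. n3.mk = "pxq"  [B₀.mk ++ "q"]
5. n4.lab = "yz"  [terminal]
6. n5.lim = "rv"  [terminal]
7. n6.lab = "pn"  [terminal]
8. n3.key = -8  [len(c₀.lab) - 10]
9. n7.wid = false  [B₁.key > -8]
10. n8.lab = "ny"  [terminal]
11. n7.key = false  [A.wid == true]
12. n7.pre = -5  [len(c.lab) - 7]
13. n7.idx = false  [A.wid == true]
14. n2.key = 6  [B₁.key + 14]
15. n11.cnt = 9  [terminal]
16. n12.lim = "zm"  [terminal]
17. n13.cnt = -8  [terminal]
18. n10.key = 6  [d₀.cnt + d₁.cnt + 5]
19. n10.wid = -8  [d₀.cnt + d₁.cnt - 9]
20. n10.acc = 20  [20]
21. n14.cnt = 19  [terminal]
22. n15.live = true  [S.wid > -9]
23. n15.mk = "uk"  ["uk"]
24. n16.lab = "mq"  [terminal]
25. n15.key = 9  [len(c.lab) + 7]
26. n9.val = true  [S.acc == 20]
27. n9.fin = 9  [S.acc - 11]
28. n9.ok = true  [S.wid > -9]
29. n9.pre = true  [S.key > 5]
30. n17.tag = "kp"  ["kp"]
31. n19.lim = "mq"  [terminal]
32. n20.lab = "qy"  [terminal]
33. n18.key = 8  [8]
34. n18.wid = 25  [len(c.lab) + 23]
35. n18.acc = 25  [len(c.lab) + 23]
36. n21.wid = false  [false]
37. n22.lim = "pz"  [terminal]
38. n23.lim = "rn"  [terminal]
39. n24.cnt = 19  [terminal]
40. n21.key = true  [true]
41. n21.pre = 6  [d.cnt * -2 + 44]
42. n21.idx = false  [A.wid == true]
43. n17.off = 9  [S.key * 2 - 7]
44. n17.hot = true  [A.idx == false]
45. n1.key = 2  [C.fin * 3 - 25]
46. n1.wid = 5  [(if D.hot then D.off else C.fin) - 4]
47. n1.acc = -6  [D.off - 15]
48. n0.key = 15  [15]
49. n0.wid = -7  [S₁.key - 9]
50. n0.acc = 12  [S₁.wid + 7]

-7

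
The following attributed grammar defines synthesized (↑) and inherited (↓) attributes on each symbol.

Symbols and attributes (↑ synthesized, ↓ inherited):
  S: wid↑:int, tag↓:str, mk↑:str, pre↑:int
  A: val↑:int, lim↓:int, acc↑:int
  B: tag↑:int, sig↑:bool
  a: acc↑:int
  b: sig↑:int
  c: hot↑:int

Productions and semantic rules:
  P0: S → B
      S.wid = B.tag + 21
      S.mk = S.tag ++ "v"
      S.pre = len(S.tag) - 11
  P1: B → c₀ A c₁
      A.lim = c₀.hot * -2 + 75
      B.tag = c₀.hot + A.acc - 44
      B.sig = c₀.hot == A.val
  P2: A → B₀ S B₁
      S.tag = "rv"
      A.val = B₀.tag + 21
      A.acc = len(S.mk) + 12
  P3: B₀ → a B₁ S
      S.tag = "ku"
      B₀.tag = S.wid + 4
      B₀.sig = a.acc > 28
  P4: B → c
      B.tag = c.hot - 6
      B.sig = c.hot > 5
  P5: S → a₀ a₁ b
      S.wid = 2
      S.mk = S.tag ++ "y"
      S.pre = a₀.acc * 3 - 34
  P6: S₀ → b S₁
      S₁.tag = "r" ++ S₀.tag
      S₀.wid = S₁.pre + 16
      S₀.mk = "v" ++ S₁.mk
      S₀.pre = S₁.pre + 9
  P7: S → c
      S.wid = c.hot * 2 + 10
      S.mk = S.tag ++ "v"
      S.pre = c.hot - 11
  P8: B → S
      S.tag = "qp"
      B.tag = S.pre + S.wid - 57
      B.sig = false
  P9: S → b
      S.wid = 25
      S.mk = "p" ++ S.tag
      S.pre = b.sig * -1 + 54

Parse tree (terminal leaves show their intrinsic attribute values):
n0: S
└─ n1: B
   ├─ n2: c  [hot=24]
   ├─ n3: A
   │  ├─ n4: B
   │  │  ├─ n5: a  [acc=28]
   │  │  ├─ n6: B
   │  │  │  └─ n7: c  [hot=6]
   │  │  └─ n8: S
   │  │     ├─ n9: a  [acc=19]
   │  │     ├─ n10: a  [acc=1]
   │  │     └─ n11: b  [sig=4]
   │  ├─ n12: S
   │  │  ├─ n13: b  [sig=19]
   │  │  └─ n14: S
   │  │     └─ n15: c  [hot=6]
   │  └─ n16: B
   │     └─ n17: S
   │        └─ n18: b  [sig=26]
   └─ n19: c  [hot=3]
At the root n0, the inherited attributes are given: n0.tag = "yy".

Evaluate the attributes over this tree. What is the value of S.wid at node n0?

18

1. n0.tag = "yy"  [given at root]
2. n2.hot = 24  [terminal]
3. n3.lim = 27  [c₀.hot * -2 + 75]
4. n5.acc = 28  [terminal]
5. n7.hot = 6  [terminal]
6. n6.tag = 0  [c.hot - 6]
7. n6.sig = true  [c.hot > 5]
8. n8.tag = "ku"  ["ku"]
9. n9.acc = 19  [terminal]
10. n10.acc = 1  [terminal]
11. n11.sig = 4  [terminal]
12. n8.wid = 2  [2]
13. n8.mk = "kuy"  [S.tag ++ "y"]
14. n8.pre = 23  [a₀.acc * 3 - 34]
15. n4.tag = 6  [S.wid + 4]
16. n4.sig = false  [a.acc > 28]
17. n12.tag = "rv"  ["rv"]
18. n13.sig = 19  [terminal]
19. n14.tag = "rrv"  ["r" ++ S₀.tag]
20. n15.hot = 6  [terminal]
21. n14.wid = 22  [c.hot * 2 + 10]
22. n14.mk = "rrvv"  [S.tag ++ "v"]
23. n14.pre = -5  [c.hot - 11]
24. n12.wid = 11  [S₁.pre + 16]
25. n12.mk = "vrrvv"  ["v" ++ S₁.mk]
26. n12.pre = 4  [S₁.pre + 9]
27. n17.tag = "qp"  ["qp"]
28. n18.sig = 26  [terminal]
29. n17.wid = 25  [25]
30. n17.mk = "pqp"  ["p" ++ S.tag]
31. n17.pre = 28  [b.sig * -1 + 54]
32. n16.tag = -4  [S.pre + S.wid - 57]
33. n16.sig = false  [false]
34. n3.val = 27  [B₀.tag + 21]
35. n3.acc = 17  [len(S.mk) + 12]
36. n19.hot = 3  [terminal]
37. n1.tag = -3  [c₀.hot + A.acc - 44]
38. n1.sig = false  [c₀.hot == A.val]
39. n0.wid = 18  [B.tag + 21]
40. n0.mk = "yyv"  [S.tag ++ "v"]
41. n0.pre = -9  [len(S.tag) - 11]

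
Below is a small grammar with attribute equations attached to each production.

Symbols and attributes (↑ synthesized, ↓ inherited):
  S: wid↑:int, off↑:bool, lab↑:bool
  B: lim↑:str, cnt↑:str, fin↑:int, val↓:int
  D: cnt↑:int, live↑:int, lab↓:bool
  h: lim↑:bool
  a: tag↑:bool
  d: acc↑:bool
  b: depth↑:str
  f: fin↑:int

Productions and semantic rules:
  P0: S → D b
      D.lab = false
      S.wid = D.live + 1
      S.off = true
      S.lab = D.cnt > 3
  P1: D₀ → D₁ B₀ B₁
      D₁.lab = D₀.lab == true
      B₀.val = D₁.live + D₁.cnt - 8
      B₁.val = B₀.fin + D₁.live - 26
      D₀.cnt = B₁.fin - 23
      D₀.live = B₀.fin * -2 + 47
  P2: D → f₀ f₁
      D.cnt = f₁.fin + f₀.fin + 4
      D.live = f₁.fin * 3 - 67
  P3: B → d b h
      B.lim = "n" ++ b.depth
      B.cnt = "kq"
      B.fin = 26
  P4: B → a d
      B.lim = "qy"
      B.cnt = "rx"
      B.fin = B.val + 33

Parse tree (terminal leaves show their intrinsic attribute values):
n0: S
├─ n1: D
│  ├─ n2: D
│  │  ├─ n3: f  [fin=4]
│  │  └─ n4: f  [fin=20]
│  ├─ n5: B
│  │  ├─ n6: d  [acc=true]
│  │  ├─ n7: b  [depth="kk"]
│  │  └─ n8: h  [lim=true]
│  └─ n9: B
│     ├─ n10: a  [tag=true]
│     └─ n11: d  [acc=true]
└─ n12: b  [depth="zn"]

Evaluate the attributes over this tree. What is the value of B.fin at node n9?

1. n1.lab = false  [false]
2. n2.lab = false  [D₀.lab == true]
3. n3.fin = 4  [terminal]
4. n4.fin = 20  [terminal]
5. n2.cnt = 28  [f₁.fin + f₀.fin + 4]
6. n2.live = -7  [f₁.fin * 3 - 67]
7. n5.val = 13  [D₁.live + D₁.cnt - 8]
8. n6.acc = true  [terminal]
9. n7.depth = "kk"  [terminal]
10. n8.lim = true  [terminal]
11. n5.lim = "nkk"  ["n" ++ b.depth]
12. n5.cnt = "kq"  ["kq"]
13. n5.fin = 26  [26]
14. n9.val = -7  [B₀.fin + D₁.live - 26]
15. n10.tag = true  [terminal]
16. n11.acc = true  [terminal]
17. n9.lim = "qy"  ["qy"]
18. n9.cnt = "rx"  ["rx"]
19. n9.fin = 26  [B.val + 33]
20. n1.cnt = 3  [B₁.fin - 23]
21. n1.live = -5  [B₀.fin * -2 + 47]
22. n12.depth = "zn"  [terminal]
23. n0.wid = -4  [D.live + 1]
24. n0.off = true  [true]
25. n0.lab = false  [D.cnt > 3]

26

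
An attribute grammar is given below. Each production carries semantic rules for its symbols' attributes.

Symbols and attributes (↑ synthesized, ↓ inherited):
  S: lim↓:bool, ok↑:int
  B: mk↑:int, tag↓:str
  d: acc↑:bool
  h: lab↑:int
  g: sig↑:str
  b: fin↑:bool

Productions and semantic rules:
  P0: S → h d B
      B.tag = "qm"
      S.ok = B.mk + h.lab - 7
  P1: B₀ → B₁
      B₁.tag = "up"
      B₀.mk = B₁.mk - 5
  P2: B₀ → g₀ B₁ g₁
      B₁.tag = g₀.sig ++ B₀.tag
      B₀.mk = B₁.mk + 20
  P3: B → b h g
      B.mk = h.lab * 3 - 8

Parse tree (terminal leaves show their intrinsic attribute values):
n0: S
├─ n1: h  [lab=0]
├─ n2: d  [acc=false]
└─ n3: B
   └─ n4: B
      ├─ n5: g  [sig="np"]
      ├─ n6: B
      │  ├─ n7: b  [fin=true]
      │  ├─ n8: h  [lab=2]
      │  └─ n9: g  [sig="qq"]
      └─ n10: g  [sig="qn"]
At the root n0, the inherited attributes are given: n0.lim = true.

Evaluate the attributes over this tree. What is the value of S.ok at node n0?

1. n0.lim = true  [given at root]
2. n1.lab = 0  [terminal]
3. n2.acc = false  [terminal]
4. n3.tag = "qm"  ["qm"]
5. n4.tag = "up"  ["up"]
6. n5.sig = "np"  [terminal]
7. n6.tag = "npup"  [g₀.sig ++ B₀.tag]
8. n7.fin = true  [terminal]
9. n8.lab = 2  [terminal]
10. n9.sig = "qq"  [terminal]
11. n6.mk = -2  [h.lab * 3 - 8]
12. n10.sig = "qn"  [terminal]
13. n4.mk = 18  [B₁.mk + 20]
14. n3.mk = 13  [B₁.mk - 5]
15. n0.ok = 6  [B.mk + h.lab - 7]

6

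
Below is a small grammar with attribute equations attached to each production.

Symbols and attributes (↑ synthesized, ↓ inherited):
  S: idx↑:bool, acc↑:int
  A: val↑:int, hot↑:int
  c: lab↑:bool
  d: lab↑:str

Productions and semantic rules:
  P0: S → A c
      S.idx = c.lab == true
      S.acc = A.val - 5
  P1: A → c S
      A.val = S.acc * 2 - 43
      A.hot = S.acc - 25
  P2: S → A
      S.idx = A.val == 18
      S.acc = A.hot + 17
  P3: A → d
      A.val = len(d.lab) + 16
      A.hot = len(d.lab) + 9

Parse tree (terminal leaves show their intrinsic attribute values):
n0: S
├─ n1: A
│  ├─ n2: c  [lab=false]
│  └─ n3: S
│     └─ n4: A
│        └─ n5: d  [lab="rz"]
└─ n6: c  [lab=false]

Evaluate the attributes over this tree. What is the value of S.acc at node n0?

1. n2.lab = false  [terminal]
2. n5.lab = "rz"  [terminal]
3. n4.val = 18  [len(d.lab) + 16]
4. n4.hot = 11  [len(d.lab) + 9]
5. n3.idx = true  [A.val == 18]
6. n3.acc = 28  [A.hot + 17]
7. n1.val = 13  [S.acc * 2 - 43]
8. n1.hot = 3  [S.acc - 25]
9. n6.lab = false  [terminal]
10. n0.idx = false  [c.lab == true]
11. n0.acc = 8  [A.val - 5]

8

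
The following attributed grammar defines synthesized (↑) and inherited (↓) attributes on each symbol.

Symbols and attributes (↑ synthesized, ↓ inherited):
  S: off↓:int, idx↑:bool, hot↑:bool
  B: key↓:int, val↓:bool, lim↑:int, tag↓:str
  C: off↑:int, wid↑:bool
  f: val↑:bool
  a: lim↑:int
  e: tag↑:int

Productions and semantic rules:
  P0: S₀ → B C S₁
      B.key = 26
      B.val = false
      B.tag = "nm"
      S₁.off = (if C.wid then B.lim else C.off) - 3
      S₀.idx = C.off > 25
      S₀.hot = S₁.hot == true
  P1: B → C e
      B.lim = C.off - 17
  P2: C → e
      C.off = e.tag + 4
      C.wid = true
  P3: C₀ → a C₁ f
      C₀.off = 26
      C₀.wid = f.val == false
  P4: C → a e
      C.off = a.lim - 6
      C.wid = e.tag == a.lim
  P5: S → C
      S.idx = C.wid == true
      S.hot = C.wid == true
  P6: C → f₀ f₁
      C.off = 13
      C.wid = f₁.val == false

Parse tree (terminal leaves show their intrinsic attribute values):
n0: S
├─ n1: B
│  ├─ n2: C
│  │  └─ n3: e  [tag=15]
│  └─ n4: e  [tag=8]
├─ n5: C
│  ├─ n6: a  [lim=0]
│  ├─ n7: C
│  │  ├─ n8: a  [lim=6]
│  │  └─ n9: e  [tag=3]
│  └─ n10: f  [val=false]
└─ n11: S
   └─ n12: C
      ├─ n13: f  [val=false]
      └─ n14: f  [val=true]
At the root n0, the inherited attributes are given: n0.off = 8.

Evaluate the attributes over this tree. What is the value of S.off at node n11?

-1

1. n0.off = 8  [given at root]
2. n1.key = 26  [26]
3. n1.val = false  [false]
4. n1.tag = "nm"  ["nm"]
5. n3.tag = 15  [terminal]
6. n2.off = 19  [e.tag + 4]
7. n2.wid = true  [true]
8. n4.tag = 8  [terminal]
9. n1.lim = 2  [C.off - 17]
10. n6.lim = 0  [terminal]
11. n8.lim = 6  [terminal]
12. n9.tag = 3  [terminal]
13. n7.off = 0  [a.lim - 6]
14. n7.wid = false  [e.tag == a.lim]
15. n10.val = false  [terminal]
16. n5.off = 26  [26]
17. n5.wid = true  [f.val == false]
18. n11.off = -1  [(if C.wid then B.lim else C.off) - 3]
19. n13.val = false  [terminal]
20. n14.val = true  [terminal]
21. n12.off = 13  [13]
22. n12.wid = false  [f₁.val == false]
23. n11.idx = false  [C.wid == true]
24. n11.hot = false  [C.wid == true]
25. n0.idx = true  [C.off > 25]
26. n0.hot = false  [S₁.hot == true]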